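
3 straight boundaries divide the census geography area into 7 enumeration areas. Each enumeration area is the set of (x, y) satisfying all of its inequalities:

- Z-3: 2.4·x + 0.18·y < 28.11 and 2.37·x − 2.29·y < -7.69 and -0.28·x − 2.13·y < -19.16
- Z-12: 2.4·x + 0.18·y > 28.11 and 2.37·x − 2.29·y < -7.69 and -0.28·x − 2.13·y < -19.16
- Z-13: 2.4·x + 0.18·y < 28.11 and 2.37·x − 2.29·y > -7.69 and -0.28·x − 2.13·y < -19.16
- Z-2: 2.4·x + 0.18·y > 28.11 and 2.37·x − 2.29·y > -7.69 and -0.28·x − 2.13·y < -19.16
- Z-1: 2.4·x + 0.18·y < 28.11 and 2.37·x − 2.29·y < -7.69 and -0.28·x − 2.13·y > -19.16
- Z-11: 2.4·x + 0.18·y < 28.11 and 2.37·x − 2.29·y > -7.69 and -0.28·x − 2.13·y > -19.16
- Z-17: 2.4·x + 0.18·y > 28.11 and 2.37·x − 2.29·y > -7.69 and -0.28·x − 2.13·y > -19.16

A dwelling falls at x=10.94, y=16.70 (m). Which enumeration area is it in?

2.4·10.94 + 0.18·16.70 = 29.262, which is > 28.11
2.37·10.94 − 2.29·16.70 = -12.315, which is < -7.69
-0.28·10.94 − 2.13·16.70 = -38.634, which is < -19.16
This sign pattern matches Z-12.

Z-12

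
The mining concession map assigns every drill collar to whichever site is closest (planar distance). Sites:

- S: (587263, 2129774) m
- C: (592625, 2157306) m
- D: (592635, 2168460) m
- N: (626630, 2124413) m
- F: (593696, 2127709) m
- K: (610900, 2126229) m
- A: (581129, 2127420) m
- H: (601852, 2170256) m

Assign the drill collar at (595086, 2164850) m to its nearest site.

Squared distances to each site:
S: 1291525105.000; C: 62968457.000; D: 19039501.000; N: 2630174905.000; F: 1381385981.000; K: 1741664237.000; A: 1595802749.000; H: 75003592.000.
Minimum at D.

D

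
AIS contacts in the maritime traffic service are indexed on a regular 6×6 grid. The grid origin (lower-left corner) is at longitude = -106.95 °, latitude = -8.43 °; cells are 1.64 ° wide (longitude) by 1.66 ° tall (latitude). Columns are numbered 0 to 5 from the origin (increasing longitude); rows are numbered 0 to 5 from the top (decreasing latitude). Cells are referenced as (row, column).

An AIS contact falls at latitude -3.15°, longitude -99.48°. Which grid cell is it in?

(2, 4)

Column index: ⌊(-99.48 − -106.95) / 1.64⌋ = ⌊4.555⌋ = 4
Row offset from origin: ⌊(-3.15 − -8.43) / 1.66⌋ = ⌊3.181⌋ = 3 → row 2 (counted from top)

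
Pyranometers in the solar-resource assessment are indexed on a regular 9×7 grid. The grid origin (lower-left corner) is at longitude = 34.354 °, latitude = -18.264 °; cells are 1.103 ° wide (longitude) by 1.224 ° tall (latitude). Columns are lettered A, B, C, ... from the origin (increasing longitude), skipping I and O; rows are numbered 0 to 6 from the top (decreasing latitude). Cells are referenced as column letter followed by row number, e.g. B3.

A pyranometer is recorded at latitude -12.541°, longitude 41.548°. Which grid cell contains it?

Column index: ⌊(41.548 − 34.354) / 1.103⌋ = ⌊6.522⌋ = 6 → column G
Row offset from origin: ⌊(-12.541 − -18.264) / 1.224⌋ = ⌊4.676⌋ = 4 → row 2 (counted from top)

G2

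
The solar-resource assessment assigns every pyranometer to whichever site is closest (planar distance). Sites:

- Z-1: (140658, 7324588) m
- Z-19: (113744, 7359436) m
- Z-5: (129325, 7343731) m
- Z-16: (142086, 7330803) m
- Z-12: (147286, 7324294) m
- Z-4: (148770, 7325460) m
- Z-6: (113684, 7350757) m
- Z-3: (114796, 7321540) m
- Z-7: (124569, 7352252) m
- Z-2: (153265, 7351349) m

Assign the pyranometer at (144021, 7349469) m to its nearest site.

Z-2

Squared distances to each site:
Z-1: 630373930.000; Z-19: 1016037818.000; Z-5: 248897060.000; Z-16: 352163781.000; Z-12: 644440850.000; Z-4: 598985082.000; Z-6: 921992513.000; Z-3: 1634129666.000; Z-7: 386125393.000; Z-2: 88985936.000.
Minimum at Z-2.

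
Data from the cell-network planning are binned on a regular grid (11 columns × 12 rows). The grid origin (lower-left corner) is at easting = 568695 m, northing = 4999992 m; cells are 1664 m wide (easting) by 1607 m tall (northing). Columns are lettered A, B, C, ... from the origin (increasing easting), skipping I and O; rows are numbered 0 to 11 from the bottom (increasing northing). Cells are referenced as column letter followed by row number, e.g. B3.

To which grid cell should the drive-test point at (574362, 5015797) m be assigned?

D9

Column index: ⌊(574362 − 568695) / 1664⌋ = ⌊3.406⌋ = 3 → column D
Row offset from origin: ⌊(5015797 − 4999992) / 1607⌋ = ⌊9.835⌋ = 9 → row 9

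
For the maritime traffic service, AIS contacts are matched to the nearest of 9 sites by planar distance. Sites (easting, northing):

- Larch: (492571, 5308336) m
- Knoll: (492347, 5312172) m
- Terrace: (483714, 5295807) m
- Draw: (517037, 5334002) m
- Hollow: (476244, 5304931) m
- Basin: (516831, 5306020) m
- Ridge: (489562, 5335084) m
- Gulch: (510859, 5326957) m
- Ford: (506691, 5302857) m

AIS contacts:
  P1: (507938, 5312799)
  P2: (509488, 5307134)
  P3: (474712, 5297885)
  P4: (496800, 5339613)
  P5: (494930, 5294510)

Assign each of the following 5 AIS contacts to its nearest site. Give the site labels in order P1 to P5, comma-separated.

Ford, Ford, Hollow, Ridge, Terrace

P1 → Ford (d²=100398373.00)
P2 → Ford (d²=26115938.00)
P3 → Hollow (d²=51993140.00)
P4 → Ridge (d²=72900485.00)
P5 → Terrace (d²=127480865.00)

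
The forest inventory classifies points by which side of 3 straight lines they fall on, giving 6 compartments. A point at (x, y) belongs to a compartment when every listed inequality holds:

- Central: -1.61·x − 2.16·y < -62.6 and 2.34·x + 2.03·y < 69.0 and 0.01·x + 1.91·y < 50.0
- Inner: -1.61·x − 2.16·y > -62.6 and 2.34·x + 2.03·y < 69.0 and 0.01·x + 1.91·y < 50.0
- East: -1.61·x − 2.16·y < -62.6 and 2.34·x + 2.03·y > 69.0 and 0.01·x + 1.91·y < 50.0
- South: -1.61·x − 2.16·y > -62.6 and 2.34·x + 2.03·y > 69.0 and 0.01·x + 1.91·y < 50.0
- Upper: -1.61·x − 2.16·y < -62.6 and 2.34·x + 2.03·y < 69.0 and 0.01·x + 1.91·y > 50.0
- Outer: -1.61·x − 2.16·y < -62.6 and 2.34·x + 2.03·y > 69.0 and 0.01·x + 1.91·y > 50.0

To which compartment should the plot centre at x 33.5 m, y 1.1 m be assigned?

South

-1.61·33.5 − 2.16·1.1 = -56.311, which is > -62.6
2.34·33.5 + 2.03·1.1 = 80.623, which is > 69.0
0.01·33.5 + 1.91·1.1 = 2.436, which is < 50.0
This sign pattern matches South.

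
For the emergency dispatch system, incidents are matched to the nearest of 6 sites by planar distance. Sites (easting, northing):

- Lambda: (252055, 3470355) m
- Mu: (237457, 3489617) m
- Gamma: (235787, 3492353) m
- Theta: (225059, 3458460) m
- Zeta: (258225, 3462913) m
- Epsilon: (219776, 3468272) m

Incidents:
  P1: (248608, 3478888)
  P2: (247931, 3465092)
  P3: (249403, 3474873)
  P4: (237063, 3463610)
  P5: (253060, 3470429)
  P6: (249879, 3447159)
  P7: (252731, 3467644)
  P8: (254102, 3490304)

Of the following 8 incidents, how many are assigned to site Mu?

1

P1 → Lambda
P2 → Lambda
P3 → Lambda
P4 → Theta
P5 → Lambda
P6 → Zeta
P7 → Lambda
P8 → Mu
1 of the 8 goes to Mu.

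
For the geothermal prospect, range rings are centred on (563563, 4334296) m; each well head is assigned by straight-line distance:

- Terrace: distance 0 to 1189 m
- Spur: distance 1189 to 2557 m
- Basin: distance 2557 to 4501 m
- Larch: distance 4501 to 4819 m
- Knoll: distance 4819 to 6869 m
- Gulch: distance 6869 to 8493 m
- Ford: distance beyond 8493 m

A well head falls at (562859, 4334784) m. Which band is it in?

Distance = √((562859−563563)² + (4334784−4334296)²) = √(495616.000 + 238144.000) = 856.598 m.
0 ≤ 856.598 < 1189 → Terrace.

Terrace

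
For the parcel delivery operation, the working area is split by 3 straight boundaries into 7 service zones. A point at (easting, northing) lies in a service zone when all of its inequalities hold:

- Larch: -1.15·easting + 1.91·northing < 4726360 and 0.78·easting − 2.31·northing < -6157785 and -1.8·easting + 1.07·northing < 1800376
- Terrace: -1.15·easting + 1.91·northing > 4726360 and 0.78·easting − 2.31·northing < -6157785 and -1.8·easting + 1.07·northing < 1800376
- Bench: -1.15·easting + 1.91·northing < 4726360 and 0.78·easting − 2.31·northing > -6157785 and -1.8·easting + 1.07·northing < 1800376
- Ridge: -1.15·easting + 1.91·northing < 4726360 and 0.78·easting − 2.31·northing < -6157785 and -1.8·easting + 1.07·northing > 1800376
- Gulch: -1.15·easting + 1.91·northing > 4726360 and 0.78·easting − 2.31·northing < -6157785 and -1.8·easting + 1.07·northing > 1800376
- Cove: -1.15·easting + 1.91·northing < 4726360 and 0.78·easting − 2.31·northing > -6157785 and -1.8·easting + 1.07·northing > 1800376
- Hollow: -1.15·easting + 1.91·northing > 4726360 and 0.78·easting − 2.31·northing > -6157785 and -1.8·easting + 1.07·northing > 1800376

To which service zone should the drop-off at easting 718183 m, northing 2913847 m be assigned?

Gulch

-1.15·718183 + 1.91·2913847 = 4739537.320, which is > 4726360
0.78·718183 − 2.31·2913847 = -6170803.830, which is < -6157785
-1.8·718183 + 1.07·2913847 = 1825086.890, which is > 1800376
This sign pattern matches Gulch.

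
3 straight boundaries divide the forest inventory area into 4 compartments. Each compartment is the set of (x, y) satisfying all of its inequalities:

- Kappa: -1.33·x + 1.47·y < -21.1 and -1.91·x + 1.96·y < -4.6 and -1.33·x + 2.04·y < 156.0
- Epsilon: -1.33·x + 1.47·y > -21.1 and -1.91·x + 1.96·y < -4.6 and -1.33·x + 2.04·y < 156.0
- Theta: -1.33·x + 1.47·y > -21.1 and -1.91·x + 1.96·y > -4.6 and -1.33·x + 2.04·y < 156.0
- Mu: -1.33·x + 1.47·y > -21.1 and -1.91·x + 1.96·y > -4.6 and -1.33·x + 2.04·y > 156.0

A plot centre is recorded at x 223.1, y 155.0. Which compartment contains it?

-1.33·223.1 + 1.47·155.0 = -68.873, which is < -21.1
-1.91·223.1 + 1.96·155.0 = -122.321, which is < -4.6
-1.33·223.1 + 2.04·155.0 = 19.477, which is < 156.0
This sign pattern matches Kappa.

Kappa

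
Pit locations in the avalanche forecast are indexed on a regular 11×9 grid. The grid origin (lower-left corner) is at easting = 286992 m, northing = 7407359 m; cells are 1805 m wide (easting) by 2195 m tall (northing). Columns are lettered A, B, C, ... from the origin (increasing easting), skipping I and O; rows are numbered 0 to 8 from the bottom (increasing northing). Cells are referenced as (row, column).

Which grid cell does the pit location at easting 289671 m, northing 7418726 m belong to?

Column index: ⌊(289671 − 286992) / 1805⌋ = ⌊1.484⌋ = 1 → column B
Row offset from origin: ⌊(7418726 − 7407359) / 2195⌋ = ⌊5.179⌋ = 5 → row 5

(5, B)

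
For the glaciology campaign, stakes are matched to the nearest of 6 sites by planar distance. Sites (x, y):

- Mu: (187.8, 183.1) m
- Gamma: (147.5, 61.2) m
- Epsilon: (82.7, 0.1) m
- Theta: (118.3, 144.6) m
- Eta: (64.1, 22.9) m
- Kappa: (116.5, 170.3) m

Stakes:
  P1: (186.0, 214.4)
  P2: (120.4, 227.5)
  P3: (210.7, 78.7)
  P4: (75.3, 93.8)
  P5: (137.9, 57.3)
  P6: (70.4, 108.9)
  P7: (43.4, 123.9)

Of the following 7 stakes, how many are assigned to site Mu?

P1 → Mu
P2 → Kappa
P3 → Gamma
P4 → Theta
P5 → Gamma
P6 → Theta
P7 → Theta
1 of the 7 goes to Mu.

1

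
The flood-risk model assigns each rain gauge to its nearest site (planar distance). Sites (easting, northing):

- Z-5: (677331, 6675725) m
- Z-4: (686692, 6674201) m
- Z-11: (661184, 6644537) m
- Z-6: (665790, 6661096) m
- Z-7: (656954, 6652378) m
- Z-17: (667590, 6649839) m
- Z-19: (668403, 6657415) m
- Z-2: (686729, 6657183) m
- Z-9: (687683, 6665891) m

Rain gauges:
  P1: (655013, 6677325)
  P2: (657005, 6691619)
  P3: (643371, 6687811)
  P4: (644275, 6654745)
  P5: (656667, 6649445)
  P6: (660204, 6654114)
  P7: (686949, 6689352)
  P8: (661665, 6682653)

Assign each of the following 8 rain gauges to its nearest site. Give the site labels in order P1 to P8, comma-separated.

P1 → Z-6 (d²=379524170.00)
P2 → Z-5 (d²=665765512.00)
P3 → Z-6 (d²=1216302786.00)
P4 → Z-7 (d²=166359730.00)
P5 → Z-7 (d²=8684858.00)
P6 → Z-7 (d²=13576196.00)
P7 → Z-4 (d²=229618850.00)
P8 → Z-5 (d²=293420740.00)

Z-6, Z-5, Z-6, Z-7, Z-7, Z-7, Z-4, Z-5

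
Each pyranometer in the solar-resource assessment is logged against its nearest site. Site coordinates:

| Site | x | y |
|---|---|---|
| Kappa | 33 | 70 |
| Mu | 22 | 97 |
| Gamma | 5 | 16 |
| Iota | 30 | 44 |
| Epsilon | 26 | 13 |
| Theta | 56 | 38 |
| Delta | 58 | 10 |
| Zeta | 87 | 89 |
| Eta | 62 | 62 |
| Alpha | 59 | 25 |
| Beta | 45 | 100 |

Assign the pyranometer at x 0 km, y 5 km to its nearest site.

Gamma

Squared distances to each site:
Kappa: 5314.000; Mu: 8948.000; Gamma: 146.000; Iota: 2421.000; Epsilon: 740.000; Theta: 4225.000; Delta: 3389.000; Zeta: 14625.000; Eta: 7093.000; Alpha: 3881.000; Beta: 11050.000.
Minimum at Gamma.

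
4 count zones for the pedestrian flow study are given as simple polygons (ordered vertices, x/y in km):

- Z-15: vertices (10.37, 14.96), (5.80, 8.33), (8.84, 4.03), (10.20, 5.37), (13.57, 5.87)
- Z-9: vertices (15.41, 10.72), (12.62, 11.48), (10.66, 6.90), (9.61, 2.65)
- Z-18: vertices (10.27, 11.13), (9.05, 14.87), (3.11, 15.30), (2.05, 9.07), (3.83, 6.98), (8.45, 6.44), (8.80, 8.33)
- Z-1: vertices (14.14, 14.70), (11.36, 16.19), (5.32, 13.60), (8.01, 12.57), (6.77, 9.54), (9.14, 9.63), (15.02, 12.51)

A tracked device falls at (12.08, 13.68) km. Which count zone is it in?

Cast a ray rightward from (12.08, 13.68). For each polygon, the edges (by vertex number in listed order) whose endpoints lie on opposite sides of y = 13.68, where each meets that height, and whether that is right or left of the point:
Z-15: 1–2 at x≈9.488 (left), 5–1 at x≈10.821 (left) → 0 crossings.
Z-9: no edge straddles that height → 0 crossings.
Z-18: 1–2 at x≈9.438 (left), 3–4 at x≈2.834 (left) → 0 crossings.
Z-1: 2–3 at x≈5.507 (left), 7–1 at x≈14.550 (right) → 1 crossing.
Only Z-1 has an odd count, so the point is inside Z-1.

Z-1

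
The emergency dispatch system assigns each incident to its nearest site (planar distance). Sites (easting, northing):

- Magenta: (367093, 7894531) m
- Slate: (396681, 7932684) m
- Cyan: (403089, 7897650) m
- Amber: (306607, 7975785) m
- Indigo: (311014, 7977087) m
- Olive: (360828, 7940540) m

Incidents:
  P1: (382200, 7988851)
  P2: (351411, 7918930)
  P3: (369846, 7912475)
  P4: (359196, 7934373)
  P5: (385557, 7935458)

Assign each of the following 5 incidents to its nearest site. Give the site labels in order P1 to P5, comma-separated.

P1 → Olive (d²=2790715105.00)
P2 → Olive (d²=555671989.00)
P3 → Magenta (d²=329566145.00)
P4 → Olive (d²=40695313.00)
P5 → Slate (d²=131438452.00)

Olive, Olive, Magenta, Olive, Slate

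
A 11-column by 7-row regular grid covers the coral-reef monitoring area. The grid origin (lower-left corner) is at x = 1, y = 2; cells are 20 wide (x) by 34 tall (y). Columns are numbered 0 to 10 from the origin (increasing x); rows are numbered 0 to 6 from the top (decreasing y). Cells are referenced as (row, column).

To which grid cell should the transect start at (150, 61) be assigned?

Column index: ⌊(150 − 1) / 20⌋ = ⌊7.450⌋ = 7
Row offset from origin: ⌊(61 − 2) / 34⌋ = ⌊1.735⌋ = 1 → row 5 (counted from top)

(5, 7)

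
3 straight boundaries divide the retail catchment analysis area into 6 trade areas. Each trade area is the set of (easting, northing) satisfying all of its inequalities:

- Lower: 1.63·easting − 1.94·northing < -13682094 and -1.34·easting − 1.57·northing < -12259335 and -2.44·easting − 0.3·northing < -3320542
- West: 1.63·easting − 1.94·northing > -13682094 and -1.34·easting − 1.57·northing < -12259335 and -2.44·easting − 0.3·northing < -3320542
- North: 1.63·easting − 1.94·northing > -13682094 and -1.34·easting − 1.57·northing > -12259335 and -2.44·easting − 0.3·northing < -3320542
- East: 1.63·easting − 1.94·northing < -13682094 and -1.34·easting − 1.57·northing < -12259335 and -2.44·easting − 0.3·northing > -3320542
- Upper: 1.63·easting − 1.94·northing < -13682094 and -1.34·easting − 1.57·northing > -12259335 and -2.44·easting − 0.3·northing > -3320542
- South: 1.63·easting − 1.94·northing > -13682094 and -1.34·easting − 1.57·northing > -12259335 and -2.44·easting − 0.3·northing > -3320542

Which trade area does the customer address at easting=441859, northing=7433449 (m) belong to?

1.63·441859 − 1.94·7433449 = -13700660.890, which is < -13682094
-1.34·441859 − 1.57·7433449 = -12262605.990, which is < -12259335
-2.44·441859 − 0.3·7433449 = -3308170.660, which is > -3320542
This sign pattern matches East.

East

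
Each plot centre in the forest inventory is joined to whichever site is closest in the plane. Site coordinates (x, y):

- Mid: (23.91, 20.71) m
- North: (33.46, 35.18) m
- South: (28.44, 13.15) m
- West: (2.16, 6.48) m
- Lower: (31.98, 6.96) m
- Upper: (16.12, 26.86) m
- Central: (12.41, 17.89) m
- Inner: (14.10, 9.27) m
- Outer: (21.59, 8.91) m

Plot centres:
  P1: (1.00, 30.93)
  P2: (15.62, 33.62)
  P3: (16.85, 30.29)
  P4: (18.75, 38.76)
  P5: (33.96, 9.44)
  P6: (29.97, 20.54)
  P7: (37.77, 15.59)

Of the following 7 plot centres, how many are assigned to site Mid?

P1 → Upper
P2 → Upper
P3 → Upper
P4 → Upper
P5 → Lower
P6 → Mid
P7 → South
1 of the 7 goes to Mid.

1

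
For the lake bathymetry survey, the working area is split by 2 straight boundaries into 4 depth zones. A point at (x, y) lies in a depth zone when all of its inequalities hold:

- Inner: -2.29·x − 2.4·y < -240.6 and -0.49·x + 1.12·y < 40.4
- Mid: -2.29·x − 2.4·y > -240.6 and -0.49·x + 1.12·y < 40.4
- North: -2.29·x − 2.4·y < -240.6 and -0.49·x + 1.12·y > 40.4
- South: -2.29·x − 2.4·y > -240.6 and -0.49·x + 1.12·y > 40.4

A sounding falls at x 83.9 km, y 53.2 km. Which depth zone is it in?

Inner

-2.29·83.9 − 2.4·53.2 = -319.811, which is < -240.6
-0.49·83.9 + 1.12·53.2 = 18.473, which is < 40.4
This sign pattern matches Inner.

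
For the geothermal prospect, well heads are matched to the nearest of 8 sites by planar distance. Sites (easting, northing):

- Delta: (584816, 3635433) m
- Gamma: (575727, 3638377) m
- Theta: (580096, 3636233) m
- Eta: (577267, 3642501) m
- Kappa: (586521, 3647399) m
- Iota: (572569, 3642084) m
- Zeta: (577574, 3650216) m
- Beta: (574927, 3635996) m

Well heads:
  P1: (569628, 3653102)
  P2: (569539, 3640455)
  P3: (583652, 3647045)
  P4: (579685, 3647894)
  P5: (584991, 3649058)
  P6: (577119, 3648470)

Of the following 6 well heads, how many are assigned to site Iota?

P1 → Zeta
P2 → Iota
P3 → Kappa
P4 → Zeta
P5 → Kappa
P6 → Zeta
1 of the 6 goes to Iota.

1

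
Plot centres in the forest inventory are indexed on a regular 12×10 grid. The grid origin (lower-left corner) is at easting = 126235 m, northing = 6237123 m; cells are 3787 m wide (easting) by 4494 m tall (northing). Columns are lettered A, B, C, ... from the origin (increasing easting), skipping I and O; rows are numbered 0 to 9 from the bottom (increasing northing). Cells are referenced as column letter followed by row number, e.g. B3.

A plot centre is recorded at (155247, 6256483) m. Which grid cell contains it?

Column index: ⌊(155247 − 126235) / 3787⌋ = ⌊7.661⌋ = 7 → column H
Row offset from origin: ⌊(6256483 − 6237123) / 4494⌋ = ⌊4.308⌋ = 4 → row 4

H4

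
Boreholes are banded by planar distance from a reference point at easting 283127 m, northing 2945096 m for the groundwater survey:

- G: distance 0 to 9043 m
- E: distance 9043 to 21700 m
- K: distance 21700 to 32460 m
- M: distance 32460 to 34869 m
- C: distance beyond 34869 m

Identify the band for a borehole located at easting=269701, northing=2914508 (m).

M

Distance = √((269701−283127)² + (2914508−2945096)²) = √(180257476.000 + 935625744.000) = 33404.838 m.
32460 ≤ 33404.838 < 34869 → M.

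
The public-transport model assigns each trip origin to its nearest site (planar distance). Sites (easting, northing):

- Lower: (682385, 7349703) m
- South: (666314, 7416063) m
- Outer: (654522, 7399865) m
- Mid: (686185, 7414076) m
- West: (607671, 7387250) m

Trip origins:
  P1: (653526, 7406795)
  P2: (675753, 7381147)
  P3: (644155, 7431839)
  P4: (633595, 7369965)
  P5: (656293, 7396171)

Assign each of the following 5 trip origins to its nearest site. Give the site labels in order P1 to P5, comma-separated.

Outer, Outer, South, West, Outer

P1 → Outer (d²=49016916.00)
P2 → Outer (d²=801118885.00)
P3 → South (d²=739903457.00)
P4 → West (d²=970825001.00)
P5 → Outer (d²=16782077.00)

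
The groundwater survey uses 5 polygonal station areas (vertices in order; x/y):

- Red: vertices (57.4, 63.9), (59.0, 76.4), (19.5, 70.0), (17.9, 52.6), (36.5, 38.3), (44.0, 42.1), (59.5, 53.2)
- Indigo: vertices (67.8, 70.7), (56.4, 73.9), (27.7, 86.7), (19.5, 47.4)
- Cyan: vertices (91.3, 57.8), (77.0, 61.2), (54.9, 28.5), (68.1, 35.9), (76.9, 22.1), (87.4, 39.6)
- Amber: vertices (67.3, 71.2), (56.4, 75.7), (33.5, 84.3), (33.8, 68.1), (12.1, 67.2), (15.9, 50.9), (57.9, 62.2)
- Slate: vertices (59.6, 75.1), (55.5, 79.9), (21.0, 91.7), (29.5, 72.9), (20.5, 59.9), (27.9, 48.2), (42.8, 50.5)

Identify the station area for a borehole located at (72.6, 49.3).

Cast a ray rightward from (72.6, 49.3). For each polygon, the edges (by vertex number in listed order) whose endpoints lie on opposite sides of y = 49.3, where each meets that height, and whether that is right or left of the point:
Red: 4–5 at x≈22.19 (left), 6–7 at x≈54.05 (left) → 0 crossings.
Indigo: 3–4 at x≈19.90 (left), 4–1 at x≈23.44 (left) → 0 crossings.
Cyan: 2–3 at x≈68.96 (left), 6–1 at x≈89.48 (right) → 1 crossing.
Amber: no edge straddles that height → 0 crossings.
Slate: 5–6 at x≈27.20 (left), 6–7 at x≈35.03 (left) → 0 crossings.
Only Cyan has an odd count, so the point is inside Cyan.

Cyan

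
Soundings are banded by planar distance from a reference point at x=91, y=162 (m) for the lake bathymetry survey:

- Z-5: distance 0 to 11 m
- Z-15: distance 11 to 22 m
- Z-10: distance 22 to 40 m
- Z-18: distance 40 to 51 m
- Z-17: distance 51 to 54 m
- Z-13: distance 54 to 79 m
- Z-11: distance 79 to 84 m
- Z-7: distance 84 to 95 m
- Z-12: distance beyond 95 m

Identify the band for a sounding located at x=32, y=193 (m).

Z-13

Distance = √((32−91)² + (193−162)²) = √(3481.000 + 961.000) = 66.648 m.
54 ≤ 66.648 < 79 → Z-13.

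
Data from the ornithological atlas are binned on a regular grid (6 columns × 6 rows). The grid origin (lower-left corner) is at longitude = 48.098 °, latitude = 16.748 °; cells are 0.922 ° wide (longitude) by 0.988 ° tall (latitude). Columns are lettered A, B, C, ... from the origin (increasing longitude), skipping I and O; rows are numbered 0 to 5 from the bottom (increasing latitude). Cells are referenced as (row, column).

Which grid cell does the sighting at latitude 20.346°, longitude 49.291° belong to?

(3, B)

Column index: ⌊(49.291 − 48.098) / 0.922⌋ = ⌊1.294⌋ = 1 → column B
Row offset from origin: ⌊(20.346 − 16.748) / 0.988⌋ = ⌊3.642⌋ = 3 → row 3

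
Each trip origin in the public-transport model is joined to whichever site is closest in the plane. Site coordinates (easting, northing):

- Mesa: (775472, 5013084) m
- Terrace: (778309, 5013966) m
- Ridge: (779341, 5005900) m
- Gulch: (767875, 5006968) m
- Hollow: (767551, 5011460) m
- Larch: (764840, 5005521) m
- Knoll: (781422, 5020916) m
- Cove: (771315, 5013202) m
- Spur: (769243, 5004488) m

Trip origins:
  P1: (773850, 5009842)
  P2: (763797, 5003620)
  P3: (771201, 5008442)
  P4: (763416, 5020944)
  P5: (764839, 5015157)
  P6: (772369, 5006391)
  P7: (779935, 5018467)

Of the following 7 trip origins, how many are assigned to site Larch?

P1 → Mesa
P2 → Larch
P3 → Gulch
P4 → Hollow
P5 → Hollow
P6 → Spur
P7 → Knoll
1 of the 7 goes to Larch.

1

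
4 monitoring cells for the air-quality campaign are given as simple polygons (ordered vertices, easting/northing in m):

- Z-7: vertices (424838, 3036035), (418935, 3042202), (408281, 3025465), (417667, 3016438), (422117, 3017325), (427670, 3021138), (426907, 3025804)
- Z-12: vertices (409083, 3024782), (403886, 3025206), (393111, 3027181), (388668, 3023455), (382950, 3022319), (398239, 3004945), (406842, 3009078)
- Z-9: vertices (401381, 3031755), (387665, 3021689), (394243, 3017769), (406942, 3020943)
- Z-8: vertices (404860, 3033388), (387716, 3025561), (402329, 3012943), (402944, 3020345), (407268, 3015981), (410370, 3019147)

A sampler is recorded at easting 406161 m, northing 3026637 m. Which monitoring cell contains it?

Cast a ray rightward from (406161, 3026637). For each polygon, the edges (by vertex number in listed order) whose endpoints lie on opposite sides of northing = 3026637, where each meets that height, and whether that is right or left of the point:
Z-7: 2–3 at easting≈409027.0 (right), 7–1 at easting≈426738.5 (right) → 2 crossings.
Z-12: 2–3 at easting≈396078.9 (left), 3–4 at easting≈392462.3 (left) → 0 crossings.
Z-9: 1–2 at easting≈394407.2 (left), 4–1 at easting≈404013.4 (left) → 0 crossings.
Z-8: 1–2 at easting≈390072.8 (left), 6–1 at easting≈407472.0 (right) → 1 crossing.
Only Z-8 has an odd count, so the point is inside Z-8.

Z-8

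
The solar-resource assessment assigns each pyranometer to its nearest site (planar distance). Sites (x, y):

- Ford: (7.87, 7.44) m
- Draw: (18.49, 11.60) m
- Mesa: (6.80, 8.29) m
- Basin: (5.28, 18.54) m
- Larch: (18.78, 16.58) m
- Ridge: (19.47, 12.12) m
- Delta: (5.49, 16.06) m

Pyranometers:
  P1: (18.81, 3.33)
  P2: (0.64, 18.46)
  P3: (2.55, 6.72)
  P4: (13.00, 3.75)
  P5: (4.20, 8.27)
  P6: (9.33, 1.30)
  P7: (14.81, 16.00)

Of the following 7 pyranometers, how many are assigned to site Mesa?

P1 → Draw
P2 → Basin
P3 → Mesa
P4 → Ford
P5 → Mesa
P6 → Ford
P7 → Larch
2 of the 7 go to Mesa.

2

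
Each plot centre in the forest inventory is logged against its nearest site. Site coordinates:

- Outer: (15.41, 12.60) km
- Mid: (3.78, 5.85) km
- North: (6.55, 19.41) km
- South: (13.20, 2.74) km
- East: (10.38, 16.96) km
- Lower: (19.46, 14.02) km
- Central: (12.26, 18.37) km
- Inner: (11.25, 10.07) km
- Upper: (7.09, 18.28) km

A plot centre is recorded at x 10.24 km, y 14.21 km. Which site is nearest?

East

Squared distances to each site:
Outer: 29.321; Mid: 111.621; North: 40.656; South: 140.322; East: 7.582; Lower: 85.045; Central: 21.386; Inner: 18.160; Upper: 26.487.
Minimum at East.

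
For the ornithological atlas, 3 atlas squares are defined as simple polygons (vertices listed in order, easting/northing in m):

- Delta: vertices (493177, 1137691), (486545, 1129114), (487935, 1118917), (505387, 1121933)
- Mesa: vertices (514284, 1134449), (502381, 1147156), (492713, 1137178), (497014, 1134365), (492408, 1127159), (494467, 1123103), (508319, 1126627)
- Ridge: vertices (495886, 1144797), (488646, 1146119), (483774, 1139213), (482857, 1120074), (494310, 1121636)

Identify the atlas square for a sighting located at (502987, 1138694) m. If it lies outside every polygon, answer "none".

Mesa

Cast a ray rightward from (502987, 1138694). For each polygon, the edges (by vertex number in listed order) whose endpoints lie on opposite sides of northing = 1138694, where each meets that height, and whether that is right or left of the point:
Delta: no edge straddles that height → 0 crossings.
Mesa: 1–2 at easting≈510307.6 (right), 2–3 at easting≈494181.9 (left) → 1 crossing.
Ridge: 3–4 at easting≈483749.1 (left), 5–1 at easting≈495470.7 (left) → 0 crossings.
Only Mesa has an odd count, so the point is inside Mesa.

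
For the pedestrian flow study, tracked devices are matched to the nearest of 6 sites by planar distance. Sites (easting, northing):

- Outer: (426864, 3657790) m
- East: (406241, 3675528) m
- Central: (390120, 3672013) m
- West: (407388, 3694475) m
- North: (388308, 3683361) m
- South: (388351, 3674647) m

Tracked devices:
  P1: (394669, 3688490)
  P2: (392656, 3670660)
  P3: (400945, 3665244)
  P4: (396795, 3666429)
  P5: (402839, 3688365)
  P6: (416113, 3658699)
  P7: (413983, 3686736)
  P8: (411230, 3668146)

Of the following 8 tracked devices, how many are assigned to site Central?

P1 → North
P2 → Central
P3 → East
P4 → Central
P5 → West
P6 → Outer
P7 → West
P8 → East
2 of the 8 go to Central.

2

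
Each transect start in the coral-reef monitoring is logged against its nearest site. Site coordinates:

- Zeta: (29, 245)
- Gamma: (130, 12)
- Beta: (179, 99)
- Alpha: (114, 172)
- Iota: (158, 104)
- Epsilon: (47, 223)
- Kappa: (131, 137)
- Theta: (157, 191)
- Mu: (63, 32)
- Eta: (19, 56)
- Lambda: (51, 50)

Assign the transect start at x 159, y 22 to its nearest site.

Gamma

Squared distances to each site:
Zeta: 66629.000; Gamma: 941.000; Beta: 6329.000; Alpha: 24525.000; Iota: 6725.000; Epsilon: 52945.000; Kappa: 14009.000; Theta: 28565.000; Mu: 9316.000; Eta: 20756.000; Lambda: 12448.000.
Minimum at Gamma.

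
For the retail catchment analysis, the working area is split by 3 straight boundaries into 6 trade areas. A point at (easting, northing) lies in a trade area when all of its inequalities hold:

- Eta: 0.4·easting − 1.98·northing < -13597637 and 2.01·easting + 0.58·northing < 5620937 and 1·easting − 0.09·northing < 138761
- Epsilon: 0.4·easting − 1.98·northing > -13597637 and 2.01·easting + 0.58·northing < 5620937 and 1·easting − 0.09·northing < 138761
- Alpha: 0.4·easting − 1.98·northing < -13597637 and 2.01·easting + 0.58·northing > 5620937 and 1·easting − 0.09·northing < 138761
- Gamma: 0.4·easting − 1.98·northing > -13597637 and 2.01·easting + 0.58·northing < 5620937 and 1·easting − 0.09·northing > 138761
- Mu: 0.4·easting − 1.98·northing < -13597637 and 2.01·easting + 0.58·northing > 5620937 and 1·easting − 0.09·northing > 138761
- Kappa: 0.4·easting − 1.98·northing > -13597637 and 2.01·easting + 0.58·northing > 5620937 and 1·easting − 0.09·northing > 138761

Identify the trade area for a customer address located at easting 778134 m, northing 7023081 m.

Kappa

0.4·778134 − 1.98·7023081 = -13594446.780, which is > -13597637
2.01·778134 + 0.58·7023081 = 5637436.320, which is > 5620937
1·778134 − 0.09·7023081 = 146056.710, which is > 138761
This sign pattern matches Kappa.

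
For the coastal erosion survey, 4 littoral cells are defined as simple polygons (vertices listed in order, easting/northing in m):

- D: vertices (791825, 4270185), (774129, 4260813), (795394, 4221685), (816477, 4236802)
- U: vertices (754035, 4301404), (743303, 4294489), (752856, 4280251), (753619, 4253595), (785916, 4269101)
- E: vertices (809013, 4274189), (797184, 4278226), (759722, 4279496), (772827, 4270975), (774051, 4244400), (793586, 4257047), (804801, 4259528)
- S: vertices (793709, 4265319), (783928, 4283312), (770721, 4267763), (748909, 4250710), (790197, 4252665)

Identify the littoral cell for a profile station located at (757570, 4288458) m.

U

Cast a ray rightward from (757570, 4288458). For each polygon, the edges (by vertex number in listed order) whose endpoints lie on opposite sides of northing = 4288458, where each meets that height, and whether that is right or left of the point:
D: no edge straddles that height → 0 crossings.
U: 2–3 at easting≈747349.5 (left), 5–1 at easting≈766811.9 (right) → 1 crossing.
E: no edge straddles that height → 0 crossings.
S: no edge straddles that height → 0 crossings.
Only U has an odd count, so the point is inside U.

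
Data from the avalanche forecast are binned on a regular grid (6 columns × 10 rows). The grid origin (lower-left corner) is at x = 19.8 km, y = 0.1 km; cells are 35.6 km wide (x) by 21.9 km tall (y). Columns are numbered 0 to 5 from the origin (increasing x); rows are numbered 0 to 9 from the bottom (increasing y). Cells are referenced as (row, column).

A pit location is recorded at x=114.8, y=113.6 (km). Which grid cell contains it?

Column index: ⌊(114.8 − 19.8) / 35.6⌋ = ⌊2.669⌋ = 2
Row offset from origin: ⌊(113.6 − 0.1) / 21.9⌋ = ⌊5.183⌋ = 5 → row 5

(5, 2)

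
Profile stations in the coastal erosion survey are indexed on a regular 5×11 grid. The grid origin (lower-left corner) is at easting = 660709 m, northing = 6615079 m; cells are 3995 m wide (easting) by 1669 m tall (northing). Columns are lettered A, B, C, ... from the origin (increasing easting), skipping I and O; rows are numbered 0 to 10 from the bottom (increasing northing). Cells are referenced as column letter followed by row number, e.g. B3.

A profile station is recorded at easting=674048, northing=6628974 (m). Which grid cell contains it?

D8

Column index: ⌊(674048 − 660709) / 3995⌋ = ⌊3.339⌋ = 3 → column D
Row offset from origin: ⌊(6628974 − 6615079) / 1669⌋ = ⌊8.325⌋ = 8 → row 8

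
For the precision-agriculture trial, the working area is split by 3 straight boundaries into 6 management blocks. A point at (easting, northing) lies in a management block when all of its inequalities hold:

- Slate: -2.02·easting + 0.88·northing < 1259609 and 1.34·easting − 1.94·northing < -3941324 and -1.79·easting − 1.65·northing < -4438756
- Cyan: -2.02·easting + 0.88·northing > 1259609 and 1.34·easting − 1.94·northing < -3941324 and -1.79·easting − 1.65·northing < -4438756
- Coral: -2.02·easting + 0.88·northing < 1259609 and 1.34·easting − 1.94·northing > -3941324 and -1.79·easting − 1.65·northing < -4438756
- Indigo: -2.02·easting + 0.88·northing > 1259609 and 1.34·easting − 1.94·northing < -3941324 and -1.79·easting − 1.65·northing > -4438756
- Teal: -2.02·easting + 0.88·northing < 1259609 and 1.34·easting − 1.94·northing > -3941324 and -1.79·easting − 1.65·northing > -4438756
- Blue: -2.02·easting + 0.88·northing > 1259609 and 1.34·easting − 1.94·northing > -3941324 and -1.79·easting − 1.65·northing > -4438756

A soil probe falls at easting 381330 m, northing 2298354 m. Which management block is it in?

-2.02·381330 + 0.88·2298354 = 1252264.920, which is < 1259609
1.34·381330 − 1.94·2298354 = -3947824.560, which is < -3941324
-1.79·381330 − 1.65·2298354 = -4474864.800, which is < -4438756
This sign pattern matches Slate.

Slate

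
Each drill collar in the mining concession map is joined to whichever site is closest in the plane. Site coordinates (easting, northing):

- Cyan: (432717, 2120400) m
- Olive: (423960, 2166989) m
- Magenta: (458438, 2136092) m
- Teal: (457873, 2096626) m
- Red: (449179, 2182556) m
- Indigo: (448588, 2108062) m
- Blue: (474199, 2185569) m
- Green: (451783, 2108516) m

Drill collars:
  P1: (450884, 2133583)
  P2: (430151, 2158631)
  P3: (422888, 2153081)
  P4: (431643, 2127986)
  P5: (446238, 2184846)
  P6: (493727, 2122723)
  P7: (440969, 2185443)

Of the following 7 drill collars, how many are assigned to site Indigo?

P1 → Magenta
P2 → Olive
P3 → Olive
P4 → Cyan
P5 → Red
P6 → Magenta
P7 → Red
0 of the 7 go to Indigo.

0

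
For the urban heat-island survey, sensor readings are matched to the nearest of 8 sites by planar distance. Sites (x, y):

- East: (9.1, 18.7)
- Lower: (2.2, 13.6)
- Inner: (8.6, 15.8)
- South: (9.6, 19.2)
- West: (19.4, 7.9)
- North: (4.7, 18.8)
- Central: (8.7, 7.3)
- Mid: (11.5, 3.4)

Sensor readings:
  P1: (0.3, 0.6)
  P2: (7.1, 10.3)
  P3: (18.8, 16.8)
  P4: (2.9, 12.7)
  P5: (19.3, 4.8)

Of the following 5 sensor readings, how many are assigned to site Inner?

0

P1 → Central
P2 → Central
P3 → West
P4 → Lower
P5 → West
0 of the 5 go to Inner.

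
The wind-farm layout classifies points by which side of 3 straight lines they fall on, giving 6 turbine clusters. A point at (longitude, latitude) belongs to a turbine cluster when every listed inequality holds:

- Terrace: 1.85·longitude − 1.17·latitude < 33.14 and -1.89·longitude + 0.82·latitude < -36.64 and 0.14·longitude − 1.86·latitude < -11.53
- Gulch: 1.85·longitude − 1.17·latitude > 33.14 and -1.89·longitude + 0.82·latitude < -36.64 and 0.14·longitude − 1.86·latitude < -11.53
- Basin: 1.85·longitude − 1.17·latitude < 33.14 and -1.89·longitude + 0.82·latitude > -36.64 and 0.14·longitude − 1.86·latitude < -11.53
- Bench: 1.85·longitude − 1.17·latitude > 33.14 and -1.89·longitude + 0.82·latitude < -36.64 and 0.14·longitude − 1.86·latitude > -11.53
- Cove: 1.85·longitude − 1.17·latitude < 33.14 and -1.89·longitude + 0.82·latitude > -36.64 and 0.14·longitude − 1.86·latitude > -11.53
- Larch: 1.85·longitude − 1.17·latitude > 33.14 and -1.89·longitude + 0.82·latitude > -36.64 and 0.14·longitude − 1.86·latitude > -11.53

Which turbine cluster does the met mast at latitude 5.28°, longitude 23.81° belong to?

Bench

1.85·23.81 − 1.17·5.28 = 37.871, which is > 33.14
-1.89·23.81 + 0.82·5.28 = -40.671, which is < -36.64
0.14·23.81 − 1.86·5.28 = -6.487, which is > -11.53
This sign pattern matches Bench.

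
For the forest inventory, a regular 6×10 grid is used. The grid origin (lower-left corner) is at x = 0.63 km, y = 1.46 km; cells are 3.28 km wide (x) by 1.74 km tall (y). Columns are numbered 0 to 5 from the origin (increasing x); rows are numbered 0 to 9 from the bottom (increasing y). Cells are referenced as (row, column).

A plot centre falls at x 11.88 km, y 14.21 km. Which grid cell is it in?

Column index: ⌊(11.88 − 0.63) / 3.28⌋ = ⌊3.430⌋ = 3
Row offset from origin: ⌊(14.21 − 1.46) / 1.74⌋ = ⌊7.328⌋ = 7 → row 7

(7, 3)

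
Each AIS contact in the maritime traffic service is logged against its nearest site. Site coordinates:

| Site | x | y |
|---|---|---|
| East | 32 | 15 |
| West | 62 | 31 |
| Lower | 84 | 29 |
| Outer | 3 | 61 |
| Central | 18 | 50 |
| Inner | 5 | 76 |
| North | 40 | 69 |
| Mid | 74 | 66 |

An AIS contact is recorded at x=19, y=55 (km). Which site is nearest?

Central

Squared distances to each site:
East: 1769.000; West: 2425.000; Lower: 4901.000; Outer: 292.000; Central: 26.000; Inner: 637.000; North: 637.000; Mid: 3146.000.
Minimum at Central.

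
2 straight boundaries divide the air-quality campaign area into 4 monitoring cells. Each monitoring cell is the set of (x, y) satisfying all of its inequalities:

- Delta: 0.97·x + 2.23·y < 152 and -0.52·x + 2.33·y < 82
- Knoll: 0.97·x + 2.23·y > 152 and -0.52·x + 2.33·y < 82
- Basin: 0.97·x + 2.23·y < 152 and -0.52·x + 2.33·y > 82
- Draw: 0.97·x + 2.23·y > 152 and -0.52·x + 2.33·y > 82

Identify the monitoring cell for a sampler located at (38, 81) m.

Draw

0.97·38 + 2.23·81 = 217.490, which is > 152
-0.52·38 + 2.33·81 = 168.970, which is > 82
This sign pattern matches Draw.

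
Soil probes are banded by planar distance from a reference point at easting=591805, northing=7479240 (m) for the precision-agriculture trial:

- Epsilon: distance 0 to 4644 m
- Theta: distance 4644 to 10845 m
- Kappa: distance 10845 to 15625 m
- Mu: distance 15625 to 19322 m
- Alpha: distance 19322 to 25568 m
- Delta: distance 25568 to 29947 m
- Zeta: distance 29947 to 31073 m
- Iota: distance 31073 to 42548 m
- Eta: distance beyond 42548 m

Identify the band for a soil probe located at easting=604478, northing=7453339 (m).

Delta

Distance = √((604478−591805)² + (7453339−7479240)²) = √(160604929.000 + 670861801.000) = 28835.165 m.
25568 ≤ 28835.165 < 29947 → Delta.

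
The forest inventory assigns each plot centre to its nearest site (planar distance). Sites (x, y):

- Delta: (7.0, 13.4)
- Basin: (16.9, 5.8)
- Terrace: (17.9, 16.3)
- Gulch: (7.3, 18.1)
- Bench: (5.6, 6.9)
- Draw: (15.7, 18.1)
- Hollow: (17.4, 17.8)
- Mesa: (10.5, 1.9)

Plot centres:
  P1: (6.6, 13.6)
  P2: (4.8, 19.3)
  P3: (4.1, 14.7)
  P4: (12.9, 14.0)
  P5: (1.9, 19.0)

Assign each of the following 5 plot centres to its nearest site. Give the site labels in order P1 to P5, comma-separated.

Delta, Gulch, Delta, Draw, Gulch

P1 → Delta (d²=0.20)
P2 → Gulch (d²=7.69)
P3 → Delta (d²=10.10)
P4 → Draw (d²=24.65)
P5 → Gulch (d²=29.97)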